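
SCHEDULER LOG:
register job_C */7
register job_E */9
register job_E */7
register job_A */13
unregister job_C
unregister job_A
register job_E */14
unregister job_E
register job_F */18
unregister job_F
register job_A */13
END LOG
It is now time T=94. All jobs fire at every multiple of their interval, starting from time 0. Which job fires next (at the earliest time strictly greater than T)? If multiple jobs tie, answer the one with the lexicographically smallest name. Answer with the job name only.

Op 1: register job_C */7 -> active={job_C:*/7}
Op 2: register job_E */9 -> active={job_C:*/7, job_E:*/9}
Op 3: register job_E */7 -> active={job_C:*/7, job_E:*/7}
Op 4: register job_A */13 -> active={job_A:*/13, job_C:*/7, job_E:*/7}
Op 5: unregister job_C -> active={job_A:*/13, job_E:*/7}
Op 6: unregister job_A -> active={job_E:*/7}
Op 7: register job_E */14 -> active={job_E:*/14}
Op 8: unregister job_E -> active={}
Op 9: register job_F */18 -> active={job_F:*/18}
Op 10: unregister job_F -> active={}
Op 11: register job_A */13 -> active={job_A:*/13}
  job_A: interval 13, next fire after T=94 is 104
Earliest = 104, winner (lex tiebreak) = job_A

Answer: job_A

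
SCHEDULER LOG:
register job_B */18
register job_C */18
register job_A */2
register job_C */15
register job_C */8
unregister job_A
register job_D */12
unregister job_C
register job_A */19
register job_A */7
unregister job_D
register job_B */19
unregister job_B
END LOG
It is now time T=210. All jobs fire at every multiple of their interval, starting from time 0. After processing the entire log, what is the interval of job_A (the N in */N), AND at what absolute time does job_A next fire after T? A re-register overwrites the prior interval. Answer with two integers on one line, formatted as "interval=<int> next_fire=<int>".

Answer: interval=7 next_fire=217

Derivation:
Op 1: register job_B */18 -> active={job_B:*/18}
Op 2: register job_C */18 -> active={job_B:*/18, job_C:*/18}
Op 3: register job_A */2 -> active={job_A:*/2, job_B:*/18, job_C:*/18}
Op 4: register job_C */15 -> active={job_A:*/2, job_B:*/18, job_C:*/15}
Op 5: register job_C */8 -> active={job_A:*/2, job_B:*/18, job_C:*/8}
Op 6: unregister job_A -> active={job_B:*/18, job_C:*/8}
Op 7: register job_D */12 -> active={job_B:*/18, job_C:*/8, job_D:*/12}
Op 8: unregister job_C -> active={job_B:*/18, job_D:*/12}
Op 9: register job_A */19 -> active={job_A:*/19, job_B:*/18, job_D:*/12}
Op 10: register job_A */7 -> active={job_A:*/7, job_B:*/18, job_D:*/12}
Op 11: unregister job_D -> active={job_A:*/7, job_B:*/18}
Op 12: register job_B */19 -> active={job_A:*/7, job_B:*/19}
Op 13: unregister job_B -> active={job_A:*/7}
Final interval of job_A = 7
Next fire of job_A after T=210: (210//7+1)*7 = 217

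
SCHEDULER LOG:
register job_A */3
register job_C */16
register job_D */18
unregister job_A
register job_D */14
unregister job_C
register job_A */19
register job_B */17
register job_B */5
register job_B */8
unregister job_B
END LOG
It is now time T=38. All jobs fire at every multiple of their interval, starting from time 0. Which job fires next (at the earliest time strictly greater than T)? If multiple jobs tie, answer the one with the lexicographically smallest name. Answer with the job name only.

Op 1: register job_A */3 -> active={job_A:*/3}
Op 2: register job_C */16 -> active={job_A:*/3, job_C:*/16}
Op 3: register job_D */18 -> active={job_A:*/3, job_C:*/16, job_D:*/18}
Op 4: unregister job_A -> active={job_C:*/16, job_D:*/18}
Op 5: register job_D */14 -> active={job_C:*/16, job_D:*/14}
Op 6: unregister job_C -> active={job_D:*/14}
Op 7: register job_A */19 -> active={job_A:*/19, job_D:*/14}
Op 8: register job_B */17 -> active={job_A:*/19, job_B:*/17, job_D:*/14}
Op 9: register job_B */5 -> active={job_A:*/19, job_B:*/5, job_D:*/14}
Op 10: register job_B */8 -> active={job_A:*/19, job_B:*/8, job_D:*/14}
Op 11: unregister job_B -> active={job_A:*/19, job_D:*/14}
  job_A: interval 19, next fire after T=38 is 57
  job_D: interval 14, next fire after T=38 is 42
Earliest = 42, winner (lex tiebreak) = job_D

Answer: job_D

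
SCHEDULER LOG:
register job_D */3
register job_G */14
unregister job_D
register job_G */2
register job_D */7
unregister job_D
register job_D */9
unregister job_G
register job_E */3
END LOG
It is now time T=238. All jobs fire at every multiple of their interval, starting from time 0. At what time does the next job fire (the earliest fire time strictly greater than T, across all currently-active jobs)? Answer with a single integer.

Op 1: register job_D */3 -> active={job_D:*/3}
Op 2: register job_G */14 -> active={job_D:*/3, job_G:*/14}
Op 3: unregister job_D -> active={job_G:*/14}
Op 4: register job_G */2 -> active={job_G:*/2}
Op 5: register job_D */7 -> active={job_D:*/7, job_G:*/2}
Op 6: unregister job_D -> active={job_G:*/2}
Op 7: register job_D */9 -> active={job_D:*/9, job_G:*/2}
Op 8: unregister job_G -> active={job_D:*/9}
Op 9: register job_E */3 -> active={job_D:*/9, job_E:*/3}
  job_D: interval 9, next fire after T=238 is 243
  job_E: interval 3, next fire after T=238 is 240
Earliest fire time = 240 (job job_E)

Answer: 240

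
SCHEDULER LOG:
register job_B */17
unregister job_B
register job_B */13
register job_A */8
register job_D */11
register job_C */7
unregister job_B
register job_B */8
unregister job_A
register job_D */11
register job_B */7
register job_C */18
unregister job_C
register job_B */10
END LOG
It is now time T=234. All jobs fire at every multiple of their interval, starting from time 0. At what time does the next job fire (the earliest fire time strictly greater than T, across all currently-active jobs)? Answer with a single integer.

Answer: 240

Derivation:
Op 1: register job_B */17 -> active={job_B:*/17}
Op 2: unregister job_B -> active={}
Op 3: register job_B */13 -> active={job_B:*/13}
Op 4: register job_A */8 -> active={job_A:*/8, job_B:*/13}
Op 5: register job_D */11 -> active={job_A:*/8, job_B:*/13, job_D:*/11}
Op 6: register job_C */7 -> active={job_A:*/8, job_B:*/13, job_C:*/7, job_D:*/11}
Op 7: unregister job_B -> active={job_A:*/8, job_C:*/7, job_D:*/11}
Op 8: register job_B */8 -> active={job_A:*/8, job_B:*/8, job_C:*/7, job_D:*/11}
Op 9: unregister job_A -> active={job_B:*/8, job_C:*/7, job_D:*/11}
Op 10: register job_D */11 -> active={job_B:*/8, job_C:*/7, job_D:*/11}
Op 11: register job_B */7 -> active={job_B:*/7, job_C:*/7, job_D:*/11}
Op 12: register job_C */18 -> active={job_B:*/7, job_C:*/18, job_D:*/11}
Op 13: unregister job_C -> active={job_B:*/7, job_D:*/11}
Op 14: register job_B */10 -> active={job_B:*/10, job_D:*/11}
  job_B: interval 10, next fire after T=234 is 240
  job_D: interval 11, next fire after T=234 is 242
Earliest fire time = 240 (job job_B)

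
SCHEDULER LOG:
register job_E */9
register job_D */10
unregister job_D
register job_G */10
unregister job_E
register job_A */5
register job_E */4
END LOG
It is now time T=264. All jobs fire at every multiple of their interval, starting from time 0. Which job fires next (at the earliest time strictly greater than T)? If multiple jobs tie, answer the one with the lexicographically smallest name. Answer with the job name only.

Op 1: register job_E */9 -> active={job_E:*/9}
Op 2: register job_D */10 -> active={job_D:*/10, job_E:*/9}
Op 3: unregister job_D -> active={job_E:*/9}
Op 4: register job_G */10 -> active={job_E:*/9, job_G:*/10}
Op 5: unregister job_E -> active={job_G:*/10}
Op 6: register job_A */5 -> active={job_A:*/5, job_G:*/10}
Op 7: register job_E */4 -> active={job_A:*/5, job_E:*/4, job_G:*/10}
  job_A: interval 5, next fire after T=264 is 265
  job_E: interval 4, next fire after T=264 is 268
  job_G: interval 10, next fire after T=264 is 270
Earliest = 265, winner (lex tiebreak) = job_A

Answer: job_A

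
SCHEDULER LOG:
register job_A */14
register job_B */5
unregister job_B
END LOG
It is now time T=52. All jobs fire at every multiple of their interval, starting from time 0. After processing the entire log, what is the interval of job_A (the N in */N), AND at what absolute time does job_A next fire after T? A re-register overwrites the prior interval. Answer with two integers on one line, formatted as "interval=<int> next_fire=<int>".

Answer: interval=14 next_fire=56

Derivation:
Op 1: register job_A */14 -> active={job_A:*/14}
Op 2: register job_B */5 -> active={job_A:*/14, job_B:*/5}
Op 3: unregister job_B -> active={job_A:*/14}
Final interval of job_A = 14
Next fire of job_A after T=52: (52//14+1)*14 = 56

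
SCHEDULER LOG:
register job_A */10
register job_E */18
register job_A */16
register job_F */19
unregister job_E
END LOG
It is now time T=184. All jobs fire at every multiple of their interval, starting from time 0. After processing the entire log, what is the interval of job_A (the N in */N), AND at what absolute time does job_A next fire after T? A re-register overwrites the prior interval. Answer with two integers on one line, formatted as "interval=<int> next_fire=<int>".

Answer: interval=16 next_fire=192

Derivation:
Op 1: register job_A */10 -> active={job_A:*/10}
Op 2: register job_E */18 -> active={job_A:*/10, job_E:*/18}
Op 3: register job_A */16 -> active={job_A:*/16, job_E:*/18}
Op 4: register job_F */19 -> active={job_A:*/16, job_E:*/18, job_F:*/19}
Op 5: unregister job_E -> active={job_A:*/16, job_F:*/19}
Final interval of job_A = 16
Next fire of job_A after T=184: (184//16+1)*16 = 192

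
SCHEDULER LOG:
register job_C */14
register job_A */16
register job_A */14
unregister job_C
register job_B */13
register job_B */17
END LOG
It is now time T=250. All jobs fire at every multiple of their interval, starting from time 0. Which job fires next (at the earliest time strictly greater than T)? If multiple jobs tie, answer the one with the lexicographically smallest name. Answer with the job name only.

Op 1: register job_C */14 -> active={job_C:*/14}
Op 2: register job_A */16 -> active={job_A:*/16, job_C:*/14}
Op 3: register job_A */14 -> active={job_A:*/14, job_C:*/14}
Op 4: unregister job_C -> active={job_A:*/14}
Op 5: register job_B */13 -> active={job_A:*/14, job_B:*/13}
Op 6: register job_B */17 -> active={job_A:*/14, job_B:*/17}
  job_A: interval 14, next fire after T=250 is 252
  job_B: interval 17, next fire after T=250 is 255
Earliest = 252, winner (lex tiebreak) = job_A

Answer: job_A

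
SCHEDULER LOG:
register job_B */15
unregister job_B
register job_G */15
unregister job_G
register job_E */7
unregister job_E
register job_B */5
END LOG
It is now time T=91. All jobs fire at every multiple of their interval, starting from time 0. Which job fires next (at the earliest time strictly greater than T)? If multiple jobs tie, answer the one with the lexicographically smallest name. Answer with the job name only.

Op 1: register job_B */15 -> active={job_B:*/15}
Op 2: unregister job_B -> active={}
Op 3: register job_G */15 -> active={job_G:*/15}
Op 4: unregister job_G -> active={}
Op 5: register job_E */7 -> active={job_E:*/7}
Op 6: unregister job_E -> active={}
Op 7: register job_B */5 -> active={job_B:*/5}
  job_B: interval 5, next fire after T=91 is 95
Earliest = 95, winner (lex tiebreak) = job_B

Answer: job_B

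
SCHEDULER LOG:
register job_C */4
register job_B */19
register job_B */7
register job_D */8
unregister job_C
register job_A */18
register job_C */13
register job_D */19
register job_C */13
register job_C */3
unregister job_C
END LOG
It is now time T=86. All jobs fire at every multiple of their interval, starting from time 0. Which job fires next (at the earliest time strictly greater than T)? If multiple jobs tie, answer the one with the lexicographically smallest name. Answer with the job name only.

Op 1: register job_C */4 -> active={job_C:*/4}
Op 2: register job_B */19 -> active={job_B:*/19, job_C:*/4}
Op 3: register job_B */7 -> active={job_B:*/7, job_C:*/4}
Op 4: register job_D */8 -> active={job_B:*/7, job_C:*/4, job_D:*/8}
Op 5: unregister job_C -> active={job_B:*/7, job_D:*/8}
Op 6: register job_A */18 -> active={job_A:*/18, job_B:*/7, job_D:*/8}
Op 7: register job_C */13 -> active={job_A:*/18, job_B:*/7, job_C:*/13, job_D:*/8}
Op 8: register job_D */19 -> active={job_A:*/18, job_B:*/7, job_C:*/13, job_D:*/19}
Op 9: register job_C */13 -> active={job_A:*/18, job_B:*/7, job_C:*/13, job_D:*/19}
Op 10: register job_C */3 -> active={job_A:*/18, job_B:*/7, job_C:*/3, job_D:*/19}
Op 11: unregister job_C -> active={job_A:*/18, job_B:*/7, job_D:*/19}
  job_A: interval 18, next fire after T=86 is 90
  job_B: interval 7, next fire after T=86 is 91
  job_D: interval 19, next fire after T=86 is 95
Earliest = 90, winner (lex tiebreak) = job_A

Answer: job_A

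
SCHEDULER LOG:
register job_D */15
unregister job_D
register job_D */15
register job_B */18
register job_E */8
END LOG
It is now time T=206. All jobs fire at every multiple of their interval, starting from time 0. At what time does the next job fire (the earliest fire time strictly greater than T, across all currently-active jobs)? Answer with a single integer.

Answer: 208

Derivation:
Op 1: register job_D */15 -> active={job_D:*/15}
Op 2: unregister job_D -> active={}
Op 3: register job_D */15 -> active={job_D:*/15}
Op 4: register job_B */18 -> active={job_B:*/18, job_D:*/15}
Op 5: register job_E */8 -> active={job_B:*/18, job_D:*/15, job_E:*/8}
  job_B: interval 18, next fire after T=206 is 216
  job_D: interval 15, next fire after T=206 is 210
  job_E: interval 8, next fire after T=206 is 208
Earliest fire time = 208 (job job_E)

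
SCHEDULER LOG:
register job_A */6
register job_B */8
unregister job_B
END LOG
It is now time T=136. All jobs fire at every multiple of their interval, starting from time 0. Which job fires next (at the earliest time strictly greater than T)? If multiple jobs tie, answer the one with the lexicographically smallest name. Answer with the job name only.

Op 1: register job_A */6 -> active={job_A:*/6}
Op 2: register job_B */8 -> active={job_A:*/6, job_B:*/8}
Op 3: unregister job_B -> active={job_A:*/6}
  job_A: interval 6, next fire after T=136 is 138
Earliest = 138, winner (lex tiebreak) = job_A

Answer: job_A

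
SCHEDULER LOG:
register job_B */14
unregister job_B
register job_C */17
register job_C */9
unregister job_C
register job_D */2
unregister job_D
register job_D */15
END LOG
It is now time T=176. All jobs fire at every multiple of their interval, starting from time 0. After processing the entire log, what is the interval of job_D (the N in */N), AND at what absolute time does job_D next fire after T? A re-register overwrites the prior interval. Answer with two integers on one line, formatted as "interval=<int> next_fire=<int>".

Answer: interval=15 next_fire=180

Derivation:
Op 1: register job_B */14 -> active={job_B:*/14}
Op 2: unregister job_B -> active={}
Op 3: register job_C */17 -> active={job_C:*/17}
Op 4: register job_C */9 -> active={job_C:*/9}
Op 5: unregister job_C -> active={}
Op 6: register job_D */2 -> active={job_D:*/2}
Op 7: unregister job_D -> active={}
Op 8: register job_D */15 -> active={job_D:*/15}
Final interval of job_D = 15
Next fire of job_D after T=176: (176//15+1)*15 = 180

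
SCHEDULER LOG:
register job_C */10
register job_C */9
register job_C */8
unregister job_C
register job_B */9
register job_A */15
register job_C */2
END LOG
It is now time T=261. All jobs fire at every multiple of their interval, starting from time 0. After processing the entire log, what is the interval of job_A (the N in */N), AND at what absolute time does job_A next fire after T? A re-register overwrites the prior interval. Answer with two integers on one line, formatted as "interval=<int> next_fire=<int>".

Answer: interval=15 next_fire=270

Derivation:
Op 1: register job_C */10 -> active={job_C:*/10}
Op 2: register job_C */9 -> active={job_C:*/9}
Op 3: register job_C */8 -> active={job_C:*/8}
Op 4: unregister job_C -> active={}
Op 5: register job_B */9 -> active={job_B:*/9}
Op 6: register job_A */15 -> active={job_A:*/15, job_B:*/9}
Op 7: register job_C */2 -> active={job_A:*/15, job_B:*/9, job_C:*/2}
Final interval of job_A = 15
Next fire of job_A after T=261: (261//15+1)*15 = 270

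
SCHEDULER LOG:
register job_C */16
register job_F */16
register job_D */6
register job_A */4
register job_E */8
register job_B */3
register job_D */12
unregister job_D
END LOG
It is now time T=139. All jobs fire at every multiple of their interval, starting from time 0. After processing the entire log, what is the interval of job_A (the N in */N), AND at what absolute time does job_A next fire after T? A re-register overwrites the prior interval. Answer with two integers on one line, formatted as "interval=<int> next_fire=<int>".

Op 1: register job_C */16 -> active={job_C:*/16}
Op 2: register job_F */16 -> active={job_C:*/16, job_F:*/16}
Op 3: register job_D */6 -> active={job_C:*/16, job_D:*/6, job_F:*/16}
Op 4: register job_A */4 -> active={job_A:*/4, job_C:*/16, job_D:*/6, job_F:*/16}
Op 5: register job_E */8 -> active={job_A:*/4, job_C:*/16, job_D:*/6, job_E:*/8, job_F:*/16}
Op 6: register job_B */3 -> active={job_A:*/4, job_B:*/3, job_C:*/16, job_D:*/6, job_E:*/8, job_F:*/16}
Op 7: register job_D */12 -> active={job_A:*/4, job_B:*/3, job_C:*/16, job_D:*/12, job_E:*/8, job_F:*/16}
Op 8: unregister job_D -> active={job_A:*/4, job_B:*/3, job_C:*/16, job_E:*/8, job_F:*/16}
Final interval of job_A = 4
Next fire of job_A after T=139: (139//4+1)*4 = 140

Answer: interval=4 next_fire=140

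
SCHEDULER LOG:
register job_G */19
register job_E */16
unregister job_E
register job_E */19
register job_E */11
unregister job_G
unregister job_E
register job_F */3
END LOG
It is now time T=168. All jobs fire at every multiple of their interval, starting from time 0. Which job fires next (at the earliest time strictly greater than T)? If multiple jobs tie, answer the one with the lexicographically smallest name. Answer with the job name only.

Answer: job_F

Derivation:
Op 1: register job_G */19 -> active={job_G:*/19}
Op 2: register job_E */16 -> active={job_E:*/16, job_G:*/19}
Op 3: unregister job_E -> active={job_G:*/19}
Op 4: register job_E */19 -> active={job_E:*/19, job_G:*/19}
Op 5: register job_E */11 -> active={job_E:*/11, job_G:*/19}
Op 6: unregister job_G -> active={job_E:*/11}
Op 7: unregister job_E -> active={}
Op 8: register job_F */3 -> active={job_F:*/3}
  job_F: interval 3, next fire after T=168 is 171
Earliest = 171, winner (lex tiebreak) = job_F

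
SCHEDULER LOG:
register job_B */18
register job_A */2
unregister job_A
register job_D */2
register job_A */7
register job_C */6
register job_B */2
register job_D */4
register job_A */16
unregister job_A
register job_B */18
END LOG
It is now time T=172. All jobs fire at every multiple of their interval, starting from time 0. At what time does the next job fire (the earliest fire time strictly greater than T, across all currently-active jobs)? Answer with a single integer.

Answer: 174

Derivation:
Op 1: register job_B */18 -> active={job_B:*/18}
Op 2: register job_A */2 -> active={job_A:*/2, job_B:*/18}
Op 3: unregister job_A -> active={job_B:*/18}
Op 4: register job_D */2 -> active={job_B:*/18, job_D:*/2}
Op 5: register job_A */7 -> active={job_A:*/7, job_B:*/18, job_D:*/2}
Op 6: register job_C */6 -> active={job_A:*/7, job_B:*/18, job_C:*/6, job_D:*/2}
Op 7: register job_B */2 -> active={job_A:*/7, job_B:*/2, job_C:*/6, job_D:*/2}
Op 8: register job_D */4 -> active={job_A:*/7, job_B:*/2, job_C:*/6, job_D:*/4}
Op 9: register job_A */16 -> active={job_A:*/16, job_B:*/2, job_C:*/6, job_D:*/4}
Op 10: unregister job_A -> active={job_B:*/2, job_C:*/6, job_D:*/4}
Op 11: register job_B */18 -> active={job_B:*/18, job_C:*/6, job_D:*/4}
  job_B: interval 18, next fire after T=172 is 180
  job_C: interval 6, next fire after T=172 is 174
  job_D: interval 4, next fire after T=172 is 176
Earliest fire time = 174 (job job_C)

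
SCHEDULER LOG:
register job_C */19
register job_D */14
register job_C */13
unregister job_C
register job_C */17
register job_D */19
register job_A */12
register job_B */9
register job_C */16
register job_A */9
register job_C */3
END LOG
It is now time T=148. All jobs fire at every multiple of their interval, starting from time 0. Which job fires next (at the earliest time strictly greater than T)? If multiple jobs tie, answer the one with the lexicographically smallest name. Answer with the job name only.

Answer: job_C

Derivation:
Op 1: register job_C */19 -> active={job_C:*/19}
Op 2: register job_D */14 -> active={job_C:*/19, job_D:*/14}
Op 3: register job_C */13 -> active={job_C:*/13, job_D:*/14}
Op 4: unregister job_C -> active={job_D:*/14}
Op 5: register job_C */17 -> active={job_C:*/17, job_D:*/14}
Op 6: register job_D */19 -> active={job_C:*/17, job_D:*/19}
Op 7: register job_A */12 -> active={job_A:*/12, job_C:*/17, job_D:*/19}
Op 8: register job_B */9 -> active={job_A:*/12, job_B:*/9, job_C:*/17, job_D:*/19}
Op 9: register job_C */16 -> active={job_A:*/12, job_B:*/9, job_C:*/16, job_D:*/19}
Op 10: register job_A */9 -> active={job_A:*/9, job_B:*/9, job_C:*/16, job_D:*/19}
Op 11: register job_C */3 -> active={job_A:*/9, job_B:*/9, job_C:*/3, job_D:*/19}
  job_A: interval 9, next fire after T=148 is 153
  job_B: interval 9, next fire after T=148 is 153
  job_C: interval 3, next fire after T=148 is 150
  job_D: interval 19, next fire after T=148 is 152
Earliest = 150, winner (lex tiebreak) = job_C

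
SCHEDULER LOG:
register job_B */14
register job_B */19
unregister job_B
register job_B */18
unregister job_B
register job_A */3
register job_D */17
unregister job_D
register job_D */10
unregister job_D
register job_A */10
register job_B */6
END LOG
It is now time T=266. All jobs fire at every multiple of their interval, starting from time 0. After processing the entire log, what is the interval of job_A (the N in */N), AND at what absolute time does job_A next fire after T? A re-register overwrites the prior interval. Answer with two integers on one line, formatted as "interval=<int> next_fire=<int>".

Op 1: register job_B */14 -> active={job_B:*/14}
Op 2: register job_B */19 -> active={job_B:*/19}
Op 3: unregister job_B -> active={}
Op 4: register job_B */18 -> active={job_B:*/18}
Op 5: unregister job_B -> active={}
Op 6: register job_A */3 -> active={job_A:*/3}
Op 7: register job_D */17 -> active={job_A:*/3, job_D:*/17}
Op 8: unregister job_D -> active={job_A:*/3}
Op 9: register job_D */10 -> active={job_A:*/3, job_D:*/10}
Op 10: unregister job_D -> active={job_A:*/3}
Op 11: register job_A */10 -> active={job_A:*/10}
Op 12: register job_B */6 -> active={job_A:*/10, job_B:*/6}
Final interval of job_A = 10
Next fire of job_A after T=266: (266//10+1)*10 = 270

Answer: interval=10 next_fire=270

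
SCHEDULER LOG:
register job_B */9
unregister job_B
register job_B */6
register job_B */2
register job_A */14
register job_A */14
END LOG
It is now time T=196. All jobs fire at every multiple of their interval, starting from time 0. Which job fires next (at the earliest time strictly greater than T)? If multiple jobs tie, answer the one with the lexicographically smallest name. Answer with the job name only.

Answer: job_B

Derivation:
Op 1: register job_B */9 -> active={job_B:*/9}
Op 2: unregister job_B -> active={}
Op 3: register job_B */6 -> active={job_B:*/6}
Op 4: register job_B */2 -> active={job_B:*/2}
Op 5: register job_A */14 -> active={job_A:*/14, job_B:*/2}
Op 6: register job_A */14 -> active={job_A:*/14, job_B:*/2}
  job_A: interval 14, next fire after T=196 is 210
  job_B: interval 2, next fire after T=196 is 198
Earliest = 198, winner (lex tiebreak) = job_B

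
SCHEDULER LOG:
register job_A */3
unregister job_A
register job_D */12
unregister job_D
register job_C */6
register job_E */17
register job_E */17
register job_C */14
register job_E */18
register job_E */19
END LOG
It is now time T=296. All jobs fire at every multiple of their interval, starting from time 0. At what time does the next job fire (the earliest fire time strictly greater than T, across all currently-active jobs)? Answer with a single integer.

Answer: 304

Derivation:
Op 1: register job_A */3 -> active={job_A:*/3}
Op 2: unregister job_A -> active={}
Op 3: register job_D */12 -> active={job_D:*/12}
Op 4: unregister job_D -> active={}
Op 5: register job_C */6 -> active={job_C:*/6}
Op 6: register job_E */17 -> active={job_C:*/6, job_E:*/17}
Op 7: register job_E */17 -> active={job_C:*/6, job_E:*/17}
Op 8: register job_C */14 -> active={job_C:*/14, job_E:*/17}
Op 9: register job_E */18 -> active={job_C:*/14, job_E:*/18}
Op 10: register job_E */19 -> active={job_C:*/14, job_E:*/19}
  job_C: interval 14, next fire after T=296 is 308
  job_E: interval 19, next fire after T=296 is 304
Earliest fire time = 304 (job job_E)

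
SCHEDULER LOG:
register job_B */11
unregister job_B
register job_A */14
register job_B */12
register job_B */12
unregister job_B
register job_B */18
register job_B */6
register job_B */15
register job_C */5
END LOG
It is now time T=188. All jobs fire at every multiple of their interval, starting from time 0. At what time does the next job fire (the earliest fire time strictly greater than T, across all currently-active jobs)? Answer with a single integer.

Answer: 190

Derivation:
Op 1: register job_B */11 -> active={job_B:*/11}
Op 2: unregister job_B -> active={}
Op 3: register job_A */14 -> active={job_A:*/14}
Op 4: register job_B */12 -> active={job_A:*/14, job_B:*/12}
Op 5: register job_B */12 -> active={job_A:*/14, job_B:*/12}
Op 6: unregister job_B -> active={job_A:*/14}
Op 7: register job_B */18 -> active={job_A:*/14, job_B:*/18}
Op 8: register job_B */6 -> active={job_A:*/14, job_B:*/6}
Op 9: register job_B */15 -> active={job_A:*/14, job_B:*/15}
Op 10: register job_C */5 -> active={job_A:*/14, job_B:*/15, job_C:*/5}
  job_A: interval 14, next fire after T=188 is 196
  job_B: interval 15, next fire after T=188 is 195
  job_C: interval 5, next fire after T=188 is 190
Earliest fire time = 190 (job job_C)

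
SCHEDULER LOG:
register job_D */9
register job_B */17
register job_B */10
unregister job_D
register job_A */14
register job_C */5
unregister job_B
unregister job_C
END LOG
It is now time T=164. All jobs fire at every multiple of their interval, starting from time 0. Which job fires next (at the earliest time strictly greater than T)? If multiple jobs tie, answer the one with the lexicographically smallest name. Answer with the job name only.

Op 1: register job_D */9 -> active={job_D:*/9}
Op 2: register job_B */17 -> active={job_B:*/17, job_D:*/9}
Op 3: register job_B */10 -> active={job_B:*/10, job_D:*/9}
Op 4: unregister job_D -> active={job_B:*/10}
Op 5: register job_A */14 -> active={job_A:*/14, job_B:*/10}
Op 6: register job_C */5 -> active={job_A:*/14, job_B:*/10, job_C:*/5}
Op 7: unregister job_B -> active={job_A:*/14, job_C:*/5}
Op 8: unregister job_C -> active={job_A:*/14}
  job_A: interval 14, next fire after T=164 is 168
Earliest = 168, winner (lex tiebreak) = job_A

Answer: job_A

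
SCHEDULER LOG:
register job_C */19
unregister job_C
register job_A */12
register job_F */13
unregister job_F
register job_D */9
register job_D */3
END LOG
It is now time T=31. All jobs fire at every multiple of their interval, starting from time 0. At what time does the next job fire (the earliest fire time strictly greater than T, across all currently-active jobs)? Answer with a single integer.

Op 1: register job_C */19 -> active={job_C:*/19}
Op 2: unregister job_C -> active={}
Op 3: register job_A */12 -> active={job_A:*/12}
Op 4: register job_F */13 -> active={job_A:*/12, job_F:*/13}
Op 5: unregister job_F -> active={job_A:*/12}
Op 6: register job_D */9 -> active={job_A:*/12, job_D:*/9}
Op 7: register job_D */3 -> active={job_A:*/12, job_D:*/3}
  job_A: interval 12, next fire after T=31 is 36
  job_D: interval 3, next fire after T=31 is 33
Earliest fire time = 33 (job job_D)

Answer: 33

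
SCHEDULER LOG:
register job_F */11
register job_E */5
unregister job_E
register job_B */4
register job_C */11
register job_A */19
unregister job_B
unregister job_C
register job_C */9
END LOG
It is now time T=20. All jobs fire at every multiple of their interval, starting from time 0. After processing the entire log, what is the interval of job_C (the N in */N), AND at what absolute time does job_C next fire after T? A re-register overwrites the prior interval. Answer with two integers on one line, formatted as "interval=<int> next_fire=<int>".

Op 1: register job_F */11 -> active={job_F:*/11}
Op 2: register job_E */5 -> active={job_E:*/5, job_F:*/11}
Op 3: unregister job_E -> active={job_F:*/11}
Op 4: register job_B */4 -> active={job_B:*/4, job_F:*/11}
Op 5: register job_C */11 -> active={job_B:*/4, job_C:*/11, job_F:*/11}
Op 6: register job_A */19 -> active={job_A:*/19, job_B:*/4, job_C:*/11, job_F:*/11}
Op 7: unregister job_B -> active={job_A:*/19, job_C:*/11, job_F:*/11}
Op 8: unregister job_C -> active={job_A:*/19, job_F:*/11}
Op 9: register job_C */9 -> active={job_A:*/19, job_C:*/9, job_F:*/11}
Final interval of job_C = 9
Next fire of job_C after T=20: (20//9+1)*9 = 27

Answer: interval=9 next_fire=27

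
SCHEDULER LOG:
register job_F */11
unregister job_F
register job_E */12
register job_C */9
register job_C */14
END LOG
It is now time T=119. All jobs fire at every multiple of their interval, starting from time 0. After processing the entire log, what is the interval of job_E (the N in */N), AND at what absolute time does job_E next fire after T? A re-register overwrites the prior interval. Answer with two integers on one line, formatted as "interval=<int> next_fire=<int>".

Op 1: register job_F */11 -> active={job_F:*/11}
Op 2: unregister job_F -> active={}
Op 3: register job_E */12 -> active={job_E:*/12}
Op 4: register job_C */9 -> active={job_C:*/9, job_E:*/12}
Op 5: register job_C */14 -> active={job_C:*/14, job_E:*/12}
Final interval of job_E = 12
Next fire of job_E after T=119: (119//12+1)*12 = 120

Answer: interval=12 next_fire=120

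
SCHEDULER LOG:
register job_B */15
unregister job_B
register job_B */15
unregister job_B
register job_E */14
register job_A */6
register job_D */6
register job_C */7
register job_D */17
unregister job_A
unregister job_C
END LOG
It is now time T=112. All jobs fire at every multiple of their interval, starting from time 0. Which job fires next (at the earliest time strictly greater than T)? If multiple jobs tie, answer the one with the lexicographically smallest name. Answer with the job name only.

Op 1: register job_B */15 -> active={job_B:*/15}
Op 2: unregister job_B -> active={}
Op 3: register job_B */15 -> active={job_B:*/15}
Op 4: unregister job_B -> active={}
Op 5: register job_E */14 -> active={job_E:*/14}
Op 6: register job_A */6 -> active={job_A:*/6, job_E:*/14}
Op 7: register job_D */6 -> active={job_A:*/6, job_D:*/6, job_E:*/14}
Op 8: register job_C */7 -> active={job_A:*/6, job_C:*/7, job_D:*/6, job_E:*/14}
Op 9: register job_D */17 -> active={job_A:*/6, job_C:*/7, job_D:*/17, job_E:*/14}
Op 10: unregister job_A -> active={job_C:*/7, job_D:*/17, job_E:*/14}
Op 11: unregister job_C -> active={job_D:*/17, job_E:*/14}
  job_D: interval 17, next fire after T=112 is 119
  job_E: interval 14, next fire after T=112 is 126
Earliest = 119, winner (lex tiebreak) = job_D

Answer: job_D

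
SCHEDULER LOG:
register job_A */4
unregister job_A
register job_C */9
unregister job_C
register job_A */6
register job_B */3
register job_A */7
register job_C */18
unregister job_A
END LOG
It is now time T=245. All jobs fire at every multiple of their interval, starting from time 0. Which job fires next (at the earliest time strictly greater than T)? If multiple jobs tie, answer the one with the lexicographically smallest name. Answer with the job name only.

Answer: job_B

Derivation:
Op 1: register job_A */4 -> active={job_A:*/4}
Op 2: unregister job_A -> active={}
Op 3: register job_C */9 -> active={job_C:*/9}
Op 4: unregister job_C -> active={}
Op 5: register job_A */6 -> active={job_A:*/6}
Op 6: register job_B */3 -> active={job_A:*/6, job_B:*/3}
Op 7: register job_A */7 -> active={job_A:*/7, job_B:*/3}
Op 8: register job_C */18 -> active={job_A:*/7, job_B:*/3, job_C:*/18}
Op 9: unregister job_A -> active={job_B:*/3, job_C:*/18}
  job_B: interval 3, next fire after T=245 is 246
  job_C: interval 18, next fire after T=245 is 252
Earliest = 246, winner (lex tiebreak) = job_B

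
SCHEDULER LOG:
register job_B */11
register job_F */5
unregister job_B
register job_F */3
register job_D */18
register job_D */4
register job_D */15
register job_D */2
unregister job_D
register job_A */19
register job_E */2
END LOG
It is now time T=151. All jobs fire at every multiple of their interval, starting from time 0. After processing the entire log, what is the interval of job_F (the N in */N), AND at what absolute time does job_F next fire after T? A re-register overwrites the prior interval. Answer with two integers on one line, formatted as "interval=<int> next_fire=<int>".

Answer: interval=3 next_fire=153

Derivation:
Op 1: register job_B */11 -> active={job_B:*/11}
Op 2: register job_F */5 -> active={job_B:*/11, job_F:*/5}
Op 3: unregister job_B -> active={job_F:*/5}
Op 4: register job_F */3 -> active={job_F:*/3}
Op 5: register job_D */18 -> active={job_D:*/18, job_F:*/3}
Op 6: register job_D */4 -> active={job_D:*/4, job_F:*/3}
Op 7: register job_D */15 -> active={job_D:*/15, job_F:*/3}
Op 8: register job_D */2 -> active={job_D:*/2, job_F:*/3}
Op 9: unregister job_D -> active={job_F:*/3}
Op 10: register job_A */19 -> active={job_A:*/19, job_F:*/3}
Op 11: register job_E */2 -> active={job_A:*/19, job_E:*/2, job_F:*/3}
Final interval of job_F = 3
Next fire of job_F after T=151: (151//3+1)*3 = 153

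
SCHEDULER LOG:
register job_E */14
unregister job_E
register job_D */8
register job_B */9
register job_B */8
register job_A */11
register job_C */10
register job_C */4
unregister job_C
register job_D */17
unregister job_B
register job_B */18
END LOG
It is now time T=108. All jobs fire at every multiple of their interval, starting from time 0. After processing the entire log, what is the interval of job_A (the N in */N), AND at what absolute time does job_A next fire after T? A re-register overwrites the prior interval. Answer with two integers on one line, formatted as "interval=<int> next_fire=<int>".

Op 1: register job_E */14 -> active={job_E:*/14}
Op 2: unregister job_E -> active={}
Op 3: register job_D */8 -> active={job_D:*/8}
Op 4: register job_B */9 -> active={job_B:*/9, job_D:*/8}
Op 5: register job_B */8 -> active={job_B:*/8, job_D:*/8}
Op 6: register job_A */11 -> active={job_A:*/11, job_B:*/8, job_D:*/8}
Op 7: register job_C */10 -> active={job_A:*/11, job_B:*/8, job_C:*/10, job_D:*/8}
Op 8: register job_C */4 -> active={job_A:*/11, job_B:*/8, job_C:*/4, job_D:*/8}
Op 9: unregister job_C -> active={job_A:*/11, job_B:*/8, job_D:*/8}
Op 10: register job_D */17 -> active={job_A:*/11, job_B:*/8, job_D:*/17}
Op 11: unregister job_B -> active={job_A:*/11, job_D:*/17}
Op 12: register job_B */18 -> active={job_A:*/11, job_B:*/18, job_D:*/17}
Final interval of job_A = 11
Next fire of job_A after T=108: (108//11+1)*11 = 110

Answer: interval=11 next_fire=110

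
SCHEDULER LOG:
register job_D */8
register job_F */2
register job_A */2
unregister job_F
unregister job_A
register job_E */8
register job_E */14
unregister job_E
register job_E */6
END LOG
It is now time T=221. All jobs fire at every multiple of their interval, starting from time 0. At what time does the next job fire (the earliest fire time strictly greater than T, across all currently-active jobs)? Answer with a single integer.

Op 1: register job_D */8 -> active={job_D:*/8}
Op 2: register job_F */2 -> active={job_D:*/8, job_F:*/2}
Op 3: register job_A */2 -> active={job_A:*/2, job_D:*/8, job_F:*/2}
Op 4: unregister job_F -> active={job_A:*/2, job_D:*/8}
Op 5: unregister job_A -> active={job_D:*/8}
Op 6: register job_E */8 -> active={job_D:*/8, job_E:*/8}
Op 7: register job_E */14 -> active={job_D:*/8, job_E:*/14}
Op 8: unregister job_E -> active={job_D:*/8}
Op 9: register job_E */6 -> active={job_D:*/8, job_E:*/6}
  job_D: interval 8, next fire after T=221 is 224
  job_E: interval 6, next fire after T=221 is 222
Earliest fire time = 222 (job job_E)

Answer: 222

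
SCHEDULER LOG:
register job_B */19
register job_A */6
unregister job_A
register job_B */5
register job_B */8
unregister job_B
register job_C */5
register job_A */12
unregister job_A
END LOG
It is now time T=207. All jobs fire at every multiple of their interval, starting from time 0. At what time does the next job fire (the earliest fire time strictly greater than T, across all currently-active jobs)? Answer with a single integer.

Answer: 210

Derivation:
Op 1: register job_B */19 -> active={job_B:*/19}
Op 2: register job_A */6 -> active={job_A:*/6, job_B:*/19}
Op 3: unregister job_A -> active={job_B:*/19}
Op 4: register job_B */5 -> active={job_B:*/5}
Op 5: register job_B */8 -> active={job_B:*/8}
Op 6: unregister job_B -> active={}
Op 7: register job_C */5 -> active={job_C:*/5}
Op 8: register job_A */12 -> active={job_A:*/12, job_C:*/5}
Op 9: unregister job_A -> active={job_C:*/5}
  job_C: interval 5, next fire after T=207 is 210
Earliest fire time = 210 (job job_C)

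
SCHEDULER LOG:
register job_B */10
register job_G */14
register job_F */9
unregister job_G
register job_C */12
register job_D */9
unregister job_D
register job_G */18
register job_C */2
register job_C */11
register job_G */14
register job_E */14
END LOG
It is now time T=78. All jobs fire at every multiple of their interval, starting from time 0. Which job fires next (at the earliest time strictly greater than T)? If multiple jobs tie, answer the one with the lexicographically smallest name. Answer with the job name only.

Op 1: register job_B */10 -> active={job_B:*/10}
Op 2: register job_G */14 -> active={job_B:*/10, job_G:*/14}
Op 3: register job_F */9 -> active={job_B:*/10, job_F:*/9, job_G:*/14}
Op 4: unregister job_G -> active={job_B:*/10, job_F:*/9}
Op 5: register job_C */12 -> active={job_B:*/10, job_C:*/12, job_F:*/9}
Op 6: register job_D */9 -> active={job_B:*/10, job_C:*/12, job_D:*/9, job_F:*/9}
Op 7: unregister job_D -> active={job_B:*/10, job_C:*/12, job_F:*/9}
Op 8: register job_G */18 -> active={job_B:*/10, job_C:*/12, job_F:*/9, job_G:*/18}
Op 9: register job_C */2 -> active={job_B:*/10, job_C:*/2, job_F:*/9, job_G:*/18}
Op 10: register job_C */11 -> active={job_B:*/10, job_C:*/11, job_F:*/9, job_G:*/18}
Op 11: register job_G */14 -> active={job_B:*/10, job_C:*/11, job_F:*/9, job_G:*/14}
Op 12: register job_E */14 -> active={job_B:*/10, job_C:*/11, job_E:*/14, job_F:*/9, job_G:*/14}
  job_B: interval 10, next fire after T=78 is 80
  job_C: interval 11, next fire after T=78 is 88
  job_E: interval 14, next fire after T=78 is 84
  job_F: interval 9, next fire after T=78 is 81
  job_G: interval 14, next fire after T=78 is 84
Earliest = 80, winner (lex tiebreak) = job_B

Answer: job_B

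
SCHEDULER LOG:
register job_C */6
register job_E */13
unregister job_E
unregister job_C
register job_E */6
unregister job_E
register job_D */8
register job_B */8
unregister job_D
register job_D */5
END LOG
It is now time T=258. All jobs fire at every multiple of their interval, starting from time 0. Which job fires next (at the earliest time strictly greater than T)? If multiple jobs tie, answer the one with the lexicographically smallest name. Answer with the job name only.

Op 1: register job_C */6 -> active={job_C:*/6}
Op 2: register job_E */13 -> active={job_C:*/6, job_E:*/13}
Op 3: unregister job_E -> active={job_C:*/6}
Op 4: unregister job_C -> active={}
Op 5: register job_E */6 -> active={job_E:*/6}
Op 6: unregister job_E -> active={}
Op 7: register job_D */8 -> active={job_D:*/8}
Op 8: register job_B */8 -> active={job_B:*/8, job_D:*/8}
Op 9: unregister job_D -> active={job_B:*/8}
Op 10: register job_D */5 -> active={job_B:*/8, job_D:*/5}
  job_B: interval 8, next fire after T=258 is 264
  job_D: interval 5, next fire after T=258 is 260
Earliest = 260, winner (lex tiebreak) = job_D

Answer: job_D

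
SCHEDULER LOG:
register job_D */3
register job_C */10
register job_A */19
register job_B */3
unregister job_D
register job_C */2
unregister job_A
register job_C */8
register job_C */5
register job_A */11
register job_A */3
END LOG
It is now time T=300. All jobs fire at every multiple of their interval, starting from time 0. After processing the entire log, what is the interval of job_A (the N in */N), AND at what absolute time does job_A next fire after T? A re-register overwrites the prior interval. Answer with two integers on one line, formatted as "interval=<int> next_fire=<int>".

Answer: interval=3 next_fire=303

Derivation:
Op 1: register job_D */3 -> active={job_D:*/3}
Op 2: register job_C */10 -> active={job_C:*/10, job_D:*/3}
Op 3: register job_A */19 -> active={job_A:*/19, job_C:*/10, job_D:*/3}
Op 4: register job_B */3 -> active={job_A:*/19, job_B:*/3, job_C:*/10, job_D:*/3}
Op 5: unregister job_D -> active={job_A:*/19, job_B:*/3, job_C:*/10}
Op 6: register job_C */2 -> active={job_A:*/19, job_B:*/3, job_C:*/2}
Op 7: unregister job_A -> active={job_B:*/3, job_C:*/2}
Op 8: register job_C */8 -> active={job_B:*/3, job_C:*/8}
Op 9: register job_C */5 -> active={job_B:*/3, job_C:*/5}
Op 10: register job_A */11 -> active={job_A:*/11, job_B:*/3, job_C:*/5}
Op 11: register job_A */3 -> active={job_A:*/3, job_B:*/3, job_C:*/5}
Final interval of job_A = 3
Next fire of job_A after T=300: (300//3+1)*3 = 303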